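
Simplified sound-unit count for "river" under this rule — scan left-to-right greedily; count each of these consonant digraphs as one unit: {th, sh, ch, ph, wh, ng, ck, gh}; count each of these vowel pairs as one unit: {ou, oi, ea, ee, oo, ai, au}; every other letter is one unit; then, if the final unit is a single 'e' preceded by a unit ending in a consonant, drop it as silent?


Word: "river" (5 letters)
Left-to-right scan:
  (1) 'r' (letter)
  (2) 'i' (letter)
  (3) 'v' (letter)
  (4) 'e' (letter)
  (5) 'r' (letter)
Units from scan: 5
Sound units = 5 units


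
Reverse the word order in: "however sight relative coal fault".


Original: "however sight relative coal fault"
Words (1..n): however | sight | relative | coal | fault
Reversed (n..1): fault | coal | relative | sight | however
Result = "fault coal relative sight however"


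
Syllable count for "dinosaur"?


Word: "dinosaur"
Syllable breakdown: di | no | saur
Counting: 3 parts
= 3 syllables


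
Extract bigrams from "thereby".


Word: "thereby" (length 7)
Number of bigrams = 7 - 2 + 1 = 6
  Position 0: "th"
  Position 1: "he"
  Position 2: "er"
  Position 3: "re"
  Position 4: "eb"
  Position 5: "by"
Bigrams = "th", "he", "er", "re", "eb", "by"


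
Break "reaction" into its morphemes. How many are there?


Word: "reaction"
Morphemes: re- | act | -ion
Each morpheme carries meaning
= 3 morphemes


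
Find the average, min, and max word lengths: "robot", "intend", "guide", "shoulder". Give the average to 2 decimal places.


Lengths: "robot"=5, "intend"=6, "guide"=5, "shoulder"=8
Sum = 24, Count = 4
Average = 24/4 = 6.00
= avg=6.00, min=5, max=8


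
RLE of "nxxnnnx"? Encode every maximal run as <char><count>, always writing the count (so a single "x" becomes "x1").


String: "nxxnnnx"
Scanning for consecutive runs:
  'n' x 1
  'x' x 2
  'n' x 3
  'x' x 1
RLE = "n1x2n3x1"


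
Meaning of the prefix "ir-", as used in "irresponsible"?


Prefix: ir-
Example: irresponsible (ir- + responsible)
Meaning = not


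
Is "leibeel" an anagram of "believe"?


Word 1: "believe" → sorted: beeeilv
Word 2: "leibeel" → sorted: beeeill
Same letters? beeeilv != beeeill
Anagram = No


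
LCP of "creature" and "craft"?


Word 1: "creature"
Word 2: "craft"
Comparing from start:
  Pos 0: 'c' == 'c'
  Pos 1: 'r' == 'r'
  Pos 2: 'e' != 'a' (stop)
LCP = "cr" (length 2)


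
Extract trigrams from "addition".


Word: "addition" (length 8)
Number of trigrams = 8 - 3 + 1 = 6
  Position 0: "add"
  Position 1: "ddi"
  Position 2: "dit"
  Position 3: "iti"
  Position 4: "tio"
  Position 5: "ion"
Trigrams = "add", "ddi", "dit", "iti", "tio", "ion"


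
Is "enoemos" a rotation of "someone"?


Word: "someone", Candidate: "enoemos"
Method: check if candidate is substring of word+word
"someonesomeone" contains "enoemos"? No
Is rotation = No


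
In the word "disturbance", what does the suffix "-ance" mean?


Suffix: -ance
As in: disturbance -> disturb + -ance
Meaning = state of


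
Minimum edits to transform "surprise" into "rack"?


Word 1: "surprise" (length 8)
Word 2: "rack" (length 4)
One optimal edit sequence (insert/delete/substitute each cost 1):
  1. delete 's'  (+1)
  2. delete 'u'  (+1)
  3. delete 'r'  (+1)
  4. delete 'p'  (+1)
  5. keep 'r'
  6. substitute 'i' -> 'a'  (+1)
  7. substitute 's' -> 'c'  (+1)
  8. substitute 'e' -> 'k'  (+1)
Total edit operations: 7
Edit distance = 7


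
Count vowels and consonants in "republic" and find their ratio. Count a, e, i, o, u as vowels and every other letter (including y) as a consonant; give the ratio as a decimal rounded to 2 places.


Word: "republic"
Vowels (a,e,i,o,u): 3
Consonants: 5
Ratio = 3/5
= 0.60


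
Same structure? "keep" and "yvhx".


Pattern of "keep": [0, 1, 1, 2]
Pattern of "yvhx": [0, 1, 2, 3]
Patterns do not match
Same pattern = No


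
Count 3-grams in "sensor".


Word: "sensor" (length 6)
Number of 3-grams = length - 3 + 1 = 6 - 3 + 1
= 4


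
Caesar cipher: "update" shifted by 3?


Word: "update"
Shift: 3
Each letter → (letter + shift) mod 26:
  'u' (20) + 3 = 23 → 'x'
  'p' (15) + 3 = 18 → 's'
  'd' (3) + 3 = 6 → 'g'
  'a' (0) + 3 = 3 → 'd'
  't' (19) + 3 = 22 → 'w'
  'e' (4) + 3 = 7 → 'h'
Result = "xsgdwh"


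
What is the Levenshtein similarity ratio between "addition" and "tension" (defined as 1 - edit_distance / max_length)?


Word 1: "addition" (length 8)
Word 2: "tension" (length 7)
One optimal edit sequence:
  1. delete 'a'  (+1)
  2. substitute 'd' -> 't'  (+1)
  3. substitute 'd' -> 'e'  (+1)
  4. substitute 'i' -> 'n'  (+1)
  5. substitute 't' -> 's'  (+1)
  6. keep 'i'
  7. keep 'o'
  8. keep 'n'
Edit distance = 5
Max length = max(8, 7) = 8
Similarity = 1 - 5/8
= 0.3750


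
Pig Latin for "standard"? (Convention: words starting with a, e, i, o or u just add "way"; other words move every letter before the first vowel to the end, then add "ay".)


Word: "standard"
Starts with consonant(s) → move to end, add 'ay'
Consonant cluster: "st"
Pig Latin = "andardstay"


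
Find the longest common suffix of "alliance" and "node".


Word 1: "alliance"
Word 2: "node"
Comparing from end:
  Pos -1: 'e' == 'e'
  Pos -2: 'c' != 'd' (stop)
LCS = "e" (length 1)


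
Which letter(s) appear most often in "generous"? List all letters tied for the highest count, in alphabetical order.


Word: "generous"
Letter counts:
  'e': 2
  'g': 1
  'n': 1
  'o': 1
  'r': 1
  's': 1
  'u': 1
Maximum count = 2
Most frequent = 'e' (2 times each)


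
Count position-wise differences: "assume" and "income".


Comparing character by character (same length = 6):
  Pos 0: 'a' vs 'i' !=
  Pos 1: 's' vs 'n' !=
  Pos 2: 's' vs 'c' !=
  Pos 3: 'u' vs 'o' !=
  Pos 4: 'm' vs 'm' =
  Pos 5: 'e' vs 'e' =
Hamming distance = 4


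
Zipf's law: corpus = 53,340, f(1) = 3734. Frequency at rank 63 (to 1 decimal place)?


Zipf's law: f(r) = f(1) / r
f(1) = 3734
f(63) = 3734 / 63
= 59.3 occurrences


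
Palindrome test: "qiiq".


Word: "qiiq"
Reversed: "qiiq"
Forward == Backward? qiiq == qiiq
Palindrome = Yes


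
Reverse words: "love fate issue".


Original: "love fate issue"
Words (1..n): love | fate | issue
Reversed (n..1): issue | fate | love
Result = "issue fate love"


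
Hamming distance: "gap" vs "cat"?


Comparing character by character (same length = 3):
  Pos 0: 'g' vs 'c' !=
  Pos 1: 'a' vs 'a' =
  Pos 2: 'p' vs 't' !=
Hamming distance = 2


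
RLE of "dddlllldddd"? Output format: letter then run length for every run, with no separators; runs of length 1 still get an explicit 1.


String: "dddlllldddd"
Scanning for consecutive runs:
  'd' x 3
  'l' x 4
  'd' x 4
RLE = "d3l4d4"


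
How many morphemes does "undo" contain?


Word: "undo"
Morphemes: un- / do
Each morpheme carries meaning
= 2 morphemes


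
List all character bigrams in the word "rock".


Word: "rock" (length 4)
Number of bigrams = 4 - 2 + 1 = 3
  Position 0: "ro"
  Position 1: "oc"
  Position 2: "ck"
Bigrams = "ro", "oc", "ck"


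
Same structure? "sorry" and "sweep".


Pattern of "sorry": [0, 1, 2, 2, 3]
Pattern of "sweep": [0, 1, 2, 2, 3]
Patterns match
Same pattern = Yes


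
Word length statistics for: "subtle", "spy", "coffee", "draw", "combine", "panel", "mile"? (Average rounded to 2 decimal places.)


Lengths: "subtle"=6, "spy"=3, "coffee"=6, "draw"=4, "combine"=7, "panel"=5, "mile"=4
Sum = 35, Count = 7
Average = 35/7 = 5.00
= avg=5.00, min=3, max=7


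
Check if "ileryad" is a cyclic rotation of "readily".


Word: "readily", Candidate: "ileryad"
Method: check if candidate is substring of word+word
"readilyreadily" contains "ileryad"? No
Is rotation = No


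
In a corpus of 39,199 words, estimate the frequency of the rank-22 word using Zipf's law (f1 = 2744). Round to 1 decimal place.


Zipf's law: f(r) = f(1) / r
f(1) = 2744
f(22) = 2744 / 22
= 124.7 occurrences


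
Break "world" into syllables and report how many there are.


Word: "world"
Syllable breakdown: world
Counting: 1 part
= 1 syllable


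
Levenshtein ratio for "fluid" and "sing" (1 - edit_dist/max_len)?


Word 1: "fluid" (length 5)
Word 2: "sing" (length 4)
One optimal edit sequence:
  1. delete 'f'  (+1)
  2. substitute 'l' -> 's'  (+1)
  3. substitute 'u' -> 'i'  (+1)
  4. substitute 'i' -> 'n'  (+1)
  5. substitute 'd' -> 'g'  (+1)
Edit distance = 5
Max length = max(5, 4) = 5
Similarity = 1 - 5/5
= 0.0000


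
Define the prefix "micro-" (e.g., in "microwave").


Prefix: micro-
Example: microwave (micro- + wave)
Meaning = small


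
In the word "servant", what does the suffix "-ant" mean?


Suffix: -ant
Example: servant = serve + -ant, with a spelling change
Meaning = one who / that which


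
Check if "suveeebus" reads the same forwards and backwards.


Word: "suveeebus"
Reversed: "subeeevus"
Forward == Backward? suveeebus != subeeevus
Palindrome = No


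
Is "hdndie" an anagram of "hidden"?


Word 1: "hidden" → sorted: ddehin
Word 2: "hdndie" → sorted: ddehin
Same letters? ddehin == ddehin
Anagram = Yes


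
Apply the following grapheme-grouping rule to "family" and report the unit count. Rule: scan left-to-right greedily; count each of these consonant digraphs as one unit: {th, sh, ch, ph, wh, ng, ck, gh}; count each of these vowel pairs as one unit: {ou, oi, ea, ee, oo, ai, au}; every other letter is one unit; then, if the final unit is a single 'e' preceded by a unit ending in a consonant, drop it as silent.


Word: "family" (6 letters)
Left-to-right scan:
  [1] 'f' (letter)
  [2] 'a' (letter)
  [3] 'm' (letter)
  [4] 'i' (letter)
  [5] 'l' (letter)
  [6] 'y' (letter)
Units from scan: 6
Sound units = 6 units


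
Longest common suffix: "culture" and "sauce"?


Word 1: "culture"
Word 2: "sauce"
Comparing from end:
  Pos -1: 'e' == 'e'
  Pos -2: 'r' != 'c' (stop)
LCS = "e" (length 1)


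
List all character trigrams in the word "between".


Word: "between" (length 7)
Number of trigrams = 7 - 3 + 1 = 5
  Position 0: "bet"
  Position 1: "etw"
  Position 2: "twe"
  Position 3: "wee"
  Position 4: "een"
Trigrams = "bet", "etw", "twe", "wee", "een"


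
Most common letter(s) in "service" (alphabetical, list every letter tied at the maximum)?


Word: "service"
Letter counts:
  'c': 1
  'e': 2
  'i': 1
  'r': 1
  's': 1
  'v': 1
Maximum count = 2
Most frequent = 'e' (2 times each)


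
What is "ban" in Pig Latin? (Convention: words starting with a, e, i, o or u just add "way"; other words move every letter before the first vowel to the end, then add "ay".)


Word: "ban"
Starts with consonant(s) → move to end, add 'ay'
Consonant cluster: "b"
Pig Latin = "anbay"


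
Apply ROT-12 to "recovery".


Word: "recovery"
Shift: 12
Each letter → (letter + shift) mod 26:
  'r' (17) + 12 = 3 → 'd'
  'e' (4) + 12 = 16 → 'q'
  'c' (2) + 12 = 14 → 'o'
  'o' (14) + 12 = 0 → 'a'
  'v' (21) + 12 = 7 → 'h'
  'e' (4) + 12 = 16 → 'q'
  'r' (17) + 12 = 3 → 'd'
  'y' (24) + 12 = 10 → 'k'
Result = "dqoahqdk"


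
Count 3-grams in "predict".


Word: "predict" (length 7)
Number of 3-grams = length - 3 + 1 = 7 - 3 + 1
= 5


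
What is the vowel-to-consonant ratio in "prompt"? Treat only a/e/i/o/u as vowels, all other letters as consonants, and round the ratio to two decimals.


Word: "prompt"
Vowels (a,e,i,o,u): 1
Consonants: 5
Ratio = 1/5
= 0.20


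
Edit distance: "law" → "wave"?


Word 1: "law" (length 3)
Word 2: "wave" (length 4)
One optimal edit sequence (insert/delete/substitute each cost 1):
  1. substitute 'l' -> 'w'  (+1)
  2. keep 'a'
  3. insert 'v'  (+1)
  4. substitute 'w' -> 'e'  (+1)
Total edit operations: 3
Edit distance = 3


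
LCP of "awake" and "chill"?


Word 1: "awake"
Word 2: "chill"
Comparing from start:
  Pos 0: 'a' != 'c' (stop)
LCP = "" (length 0)


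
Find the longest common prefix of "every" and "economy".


Word 1: "every"
Word 2: "economy"
Comparing from start:
  Pos 0: 'e' == 'e'
  Pos 1: 'v' != 'c' (stop)
LCP = "e" (length 1)


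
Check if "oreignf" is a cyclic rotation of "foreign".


Word: "foreign", Candidate: "oreignf"
Method: check if candidate is substring of word+word
"foreignforeign" contains "oreignf"? Yes
Is rotation = Yes


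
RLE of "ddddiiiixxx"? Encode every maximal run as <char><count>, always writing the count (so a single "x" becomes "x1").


String: "ddddiiiixxx"
Scanning for consecutive runs:
  'd' x 4
  'i' x 4
  'x' x 3
RLE = "d4i4x3"


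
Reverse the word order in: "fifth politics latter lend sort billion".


Original: "fifth politics latter lend sort billion"
Words (1..n): fifth | politics | latter | lend | sort | billion
Reversed (n..1): billion | sort | lend | latter | politics | fifth
Result = "billion sort lend latter politics fifth"


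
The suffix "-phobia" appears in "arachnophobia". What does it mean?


Suffix: -phobia
Example: arachnophobia = arachno- + -phobia
Meaning = fear of


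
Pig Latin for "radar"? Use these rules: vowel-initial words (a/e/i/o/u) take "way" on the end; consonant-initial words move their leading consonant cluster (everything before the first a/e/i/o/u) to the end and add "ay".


Word: "radar"
Starts with consonant(s) → move to end, add 'ay'
Consonant cluster: "r"
Pig Latin = "adarray"


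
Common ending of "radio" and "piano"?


Word 1: "radio"
Word 2: "piano"
Comparing from end:
  Pos -1: 'o' == 'o'
  Pos -2: 'i' != 'n' (stop)
LCS = "o" (length 1)


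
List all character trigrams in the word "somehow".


Word: "somehow" (length 7)
Number of trigrams = 7 - 3 + 1 = 5
  Position 0: "som"
  Position 1: "ome"
  Position 2: "meh"
  Position 3: "eho"
  Position 4: "how"
Trigrams = "som", "ome", "meh", "eho", "how"


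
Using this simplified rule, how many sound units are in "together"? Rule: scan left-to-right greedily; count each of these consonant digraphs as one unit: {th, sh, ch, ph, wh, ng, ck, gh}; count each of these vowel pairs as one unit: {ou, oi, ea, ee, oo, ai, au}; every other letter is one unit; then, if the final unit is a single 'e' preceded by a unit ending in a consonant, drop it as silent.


Word: "together" (8 letters)
Left-to-right scan:
  (1) 't' (letter)
  (2) 'o' (letter)
  (3) 'g' (letter)
  (4) 'e' (letter)
  (5) 'th' (digraph)
  (6) 'e' (letter)
  (7) 'r' (letter)
Units from scan: 7
Sound units = 7 units


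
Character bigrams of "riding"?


Word: "riding" (length 6)
Number of bigrams = 6 - 2 + 1 = 5
  Position 0: "ri"
  Position 1: "id"
  Position 2: "di"
  Position 3: "in"
  Position 4: "ng"
Bigrams = "ri", "id", "di", "in", "ng"


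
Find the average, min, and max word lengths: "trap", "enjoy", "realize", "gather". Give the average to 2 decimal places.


Lengths: "trap"=4, "enjoy"=5, "realize"=7, "gather"=6
Sum = 22, Count = 4
Average = 22/4 = 5.50
= avg=5.50, min=4, max=7


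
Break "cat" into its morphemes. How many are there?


Word: "cat"
Morphemes: cat
Each morpheme carries meaning
= 1 morpheme


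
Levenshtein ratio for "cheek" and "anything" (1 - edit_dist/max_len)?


Word 1: "cheek" (length 5)
Word 2: "anything" (length 8)
One optimal edit sequence:
  1. insert 'a'  (+1)
  2. insert 'n'  (+1)
  3. insert 'y'  (+1)
  4. substitute 'c' -> 't'  (+1)
  5. keep 'h'
  6. substitute 'e' -> 'i'  (+1)
  7. substitute 'e' -> 'n'  (+1)
  8. substitute 'k' -> 'g'  (+1)
Edit distance = 7
Max length = max(5, 8) = 8
Similarity = 1 - 7/8
= 0.1250


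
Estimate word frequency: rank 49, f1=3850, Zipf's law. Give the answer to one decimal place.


Zipf's law: f(r) = f(1) / r
f(1) = 3850
f(49) = 3850 / 49
= 78.6 occurrences


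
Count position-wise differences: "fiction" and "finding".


Comparing character by character (same length = 7):
  Pos 0: 'f' vs 'f' =
  Pos 1: 'i' vs 'i' =
  Pos 2: 'c' vs 'n' !=
  Pos 3: 't' vs 'd' !=
  Pos 4: 'i' vs 'i' =
  Pos 5: 'o' vs 'n' !=
  Pos 6: 'n' vs 'g' !=
Hamming distance = 4


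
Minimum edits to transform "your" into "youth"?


Word 1: "your" (length 4)
Word 2: "youth" (length 5)
One optimal edit sequence (insert/delete/substitute each cost 1):
  1. keep 'y'
  2. keep 'o'
  3. keep 'u'
  4. insert 't'  (+1)
  5. substitute 'r' -> 'h'  (+1)
Total edit operations: 2
Edit distance = 2


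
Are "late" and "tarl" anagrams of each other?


Word 1: "late" → sorted: aelt
Word 2: "tarl" → sorted: alrt
Same letters? aelt != alrt
Anagram = No


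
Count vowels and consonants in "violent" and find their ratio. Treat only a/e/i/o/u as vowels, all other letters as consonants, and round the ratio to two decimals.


Word: "violent"
Vowels (a,e,i,o,u): 3
Consonants: 4
Ratio = 3/4
= 0.75


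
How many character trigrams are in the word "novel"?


Word: "novel" (length 5)
Number of 3-grams = length - 3 + 1 = 5 - 3 + 1
= 3


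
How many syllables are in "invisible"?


Word: "invisible"
Syllable breakdown: in-vis-i-ble
Counting: 4 parts
= 4 syllables


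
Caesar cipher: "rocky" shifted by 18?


Word: "rocky"
Shift: 18
Each letter → (letter + shift) mod 26:
  'r' (17) + 18 = 9 → 'j'
  'o' (14) + 18 = 6 → 'g'
  'c' (2) + 18 = 20 → 'u'
  'k' (10) + 18 = 2 → 'c'
  'y' (24) + 18 = 16 → 'q'
Result = "jgucq"


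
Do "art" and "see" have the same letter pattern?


Pattern of "art": [0, 1, 2]
Pattern of "see": [0, 1, 1]
Patterns do not match
Same pattern = No


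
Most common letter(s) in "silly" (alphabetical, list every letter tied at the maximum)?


Word: "silly"
Letter counts:
  'i': 1
  'l': 2
  's': 1
  'y': 1
Maximum count = 2
Most frequent = 'l' (2 times each)


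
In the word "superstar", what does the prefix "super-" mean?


Prefix: super-
As in: superstar -> super- + star
Meaning = above / beyond


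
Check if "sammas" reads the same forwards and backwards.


Word: "sammas"
Reversed: "sammas"
Forward == Backward? sammas == sammas
Palindrome = Yes


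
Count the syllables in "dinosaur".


Word: "dinosaur"
Syllable breakdown: di / no / saur
Counting: 3 parts
= 3 syllables


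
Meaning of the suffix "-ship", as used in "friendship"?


Suffix: -ship
Example: friendship = friend + -ship
Meaning = state / position


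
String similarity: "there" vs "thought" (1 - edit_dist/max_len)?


Word 1: "there" (length 5)
Word 2: "thought" (length 7)
One optimal edit sequence:
  1. keep 't'
  2. keep 'h'
  3. insert 'o'  (+1)
  4. insert 'u'  (+1)
  5. substitute 'e' -> 'g'  (+1)
  6. substitute 'r' -> 'h'  (+1)
  7. substitute 'e' -> 't'  (+1)
Edit distance = 5
Max length = max(5, 7) = 7
Similarity = 1 - 5/7
= 0.2857


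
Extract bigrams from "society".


Word: "society" (length 7)
Number of bigrams = 7 - 2 + 1 = 6
  Position 0: "so"
  Position 1: "oc"
  Position 2: "ci"
  Position 3: "ie"
  Position 4: "et"
  Position 5: "ty"
Bigrams = "so", "oc", "ci", "ie", "et", "ty"


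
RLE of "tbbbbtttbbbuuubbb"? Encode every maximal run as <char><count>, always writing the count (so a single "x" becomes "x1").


String: "tbbbbtttbbbuuubbb"
Scanning for consecutive runs:
  't' x 1
  'b' x 4
  't' x 3
  'b' x 3
  'u' x 3
  'b' x 3
RLE = "t1b4t3b3u3b3"


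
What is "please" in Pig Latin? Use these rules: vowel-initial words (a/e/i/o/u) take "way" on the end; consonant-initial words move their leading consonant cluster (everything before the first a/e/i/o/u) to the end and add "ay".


Word: "please"
Starts with consonant(s) → move to end, add 'ay'
Consonant cluster: "pl"
Pig Latin = "easeplay"


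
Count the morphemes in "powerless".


Word: "powerless"
Morphemes: power + -less
Each morpheme carries meaning
= 2 morphemes


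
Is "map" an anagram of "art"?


Word 1: "art" → sorted: art
Word 2: "map" → sorted: amp
Same letters? art != amp
Anagram = No


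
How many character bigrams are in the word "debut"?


Word: "debut" (length 5)
Number of 2-grams = length - 2 + 1 = 5 - 2 + 1
= 4


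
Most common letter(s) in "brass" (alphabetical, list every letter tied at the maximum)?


Word: "brass"
Letter counts:
  'a': 1
  'b': 1
  'r': 1
  's': 2
Maximum count = 2
Most frequent = 's' (2 times each)


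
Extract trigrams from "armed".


Word: "armed" (length 5)
Number of trigrams = 5 - 3 + 1 = 3
  Position 0: "arm"
  Position 1: "rme"
  Position 2: "med"
Trigrams = "arm", "rme", "med"


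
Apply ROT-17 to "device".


Word: "device"
Shift: 17
Each letter → (letter + shift) mod 26:
  'd' (3) + 17 = 20 → 'u'
  'e' (4) + 17 = 21 → 'v'
  'v' (21) + 17 = 12 → 'm'
  'i' (8) + 17 = 25 → 'z'
  'c' (2) + 17 = 19 → 't'
  'e' (4) + 17 = 21 → 'v'
Result = "uvmztv"


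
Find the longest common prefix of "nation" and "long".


Word 1: "nation"
Word 2: "long"
Comparing from start:
  Pos 0: 'n' != 'l' (stop)
LCP = "" (length 0)


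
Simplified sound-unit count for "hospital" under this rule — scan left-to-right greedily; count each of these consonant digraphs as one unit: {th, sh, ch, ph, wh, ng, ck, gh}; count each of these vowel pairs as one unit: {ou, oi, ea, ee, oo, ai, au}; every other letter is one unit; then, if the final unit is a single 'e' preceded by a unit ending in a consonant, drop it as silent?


Word: "hospital" (8 letters)
Left-to-right scan:
  1. 'h' (letter)
  2. 'o' (letter)
  3. 's' (letter)
  4. 'p' (letter)
  5. 'i' (letter)
  6. 't' (letter)
  7. 'a' (letter)
  8. 'l' (letter)
Units from scan: 8
Sound units = 8 units


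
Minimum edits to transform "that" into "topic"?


Word 1: "that" (length 4)
Word 2: "topic" (length 5)
One optimal edit sequence (insert/delete/substitute each cost 1):
  1. keep 't'
  2. insert 'o'  (+1)
  3. substitute 'h' -> 'p'  (+1)
  4. substitute 'a' -> 'i'  (+1)
  5. substitute 't' -> 'c'  (+1)
Total edit operations: 4
Edit distance = 4


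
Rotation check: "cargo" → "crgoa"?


Word: "cargo", Candidate: "crgoa"
Method: check if candidate is substring of word+word
"cargocargo" contains "crgoa"? No
Is rotation = No


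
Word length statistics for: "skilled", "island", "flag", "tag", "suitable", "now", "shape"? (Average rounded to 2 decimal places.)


Lengths: "skilled"=7, "island"=6, "flag"=4, "tag"=3, "suitable"=8, "now"=3, "shape"=5
Sum = 36, Count = 7
Average = 36/7 = 5.14
= avg=5.14, min=3, max=8


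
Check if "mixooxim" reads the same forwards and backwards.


Word: "mixooxim"
Reversed: "mixooxim"
Forward == Backward? mixooxim == mixooxim
Palindrome = Yes


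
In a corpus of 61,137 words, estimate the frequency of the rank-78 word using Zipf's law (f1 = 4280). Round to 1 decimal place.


Zipf's law: f(r) = f(1) / r
f(1) = 4280
f(78) = 4280 / 78
= 54.9 occurrences


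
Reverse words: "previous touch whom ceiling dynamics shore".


Original: "previous touch whom ceiling dynamics shore"
Words (1..n): previous | touch | whom | ceiling | dynamics | shore
Reversed (n..1): shore | dynamics | ceiling | whom | touch | previous
Result = "shore dynamics ceiling whom touch previous"


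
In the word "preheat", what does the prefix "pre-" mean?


Prefix: pre-
Example: preheat (pre- + heat)
Meaning = before


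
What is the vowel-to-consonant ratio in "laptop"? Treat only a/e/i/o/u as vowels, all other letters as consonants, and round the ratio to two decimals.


Word: "laptop"
Vowels (a,e,i,o,u): 2
Consonants: 4
Ratio = 2/4
= 0.50


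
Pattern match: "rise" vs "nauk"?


Pattern of "rise": [0, 1, 2, 3]
Pattern of "nauk": [0, 1, 2, 3]
Patterns match
Same pattern = Yes


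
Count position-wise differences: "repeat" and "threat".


Comparing character by character (same length = 6):
  Pos 0: 'r' vs 't' !=
  Pos 1: 'e' vs 'h' !=
  Pos 2: 'p' vs 'r' !=
  Pos 3: 'e' vs 'e' =
  Pos 4: 'a' vs 'a' =
  Pos 5: 't' vs 't' =
Hamming distance = 3


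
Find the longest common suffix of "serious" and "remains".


Word 1: "serious"
Word 2: "remains"
Comparing from end:
  Pos -1: 's' == 's'
  Pos -2: 'u' != 'n' (stop)
LCS = "s" (length 1)


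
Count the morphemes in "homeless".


Word: "homeless"
Morphemes: home | -less
Each morpheme carries meaning
= 2 morphemes


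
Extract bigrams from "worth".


Word: "worth" (length 5)
Number of bigrams = 5 - 2 + 1 = 4
  Position 0: "wo"
  Position 1: "or"
  Position 2: "rt"
  Position 3: "th"
Bigrams = "wo", "or", "rt", "th"


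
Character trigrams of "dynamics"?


Word: "dynamics" (length 8)
Number of trigrams = 8 - 3 + 1 = 6
  Position 0: "dyn"
  Position 1: "yna"
  Position 2: "nam"
  Position 3: "ami"
  Position 4: "mic"
  Position 5: "ics"
Trigrams = "dyn", "yna", "nam", "ami", "mic", "ics"


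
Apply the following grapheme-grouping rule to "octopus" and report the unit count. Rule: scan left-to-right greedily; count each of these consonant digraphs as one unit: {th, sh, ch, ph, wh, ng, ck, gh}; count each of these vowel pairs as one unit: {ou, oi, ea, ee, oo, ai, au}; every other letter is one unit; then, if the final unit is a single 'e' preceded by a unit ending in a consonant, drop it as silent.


Word: "octopus" (7 letters)
Left-to-right scan:
  [1] 'o' (letter)
  [2] 'c' (letter)
  [3] 't' (letter)
  [4] 'o' (letter)
  [5] 'p' (letter)
  [6] 'u' (letter)
  [7] 's' (letter)
Units from scan: 7
Sound units = 7 units


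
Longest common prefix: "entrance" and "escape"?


Word 1: "entrance"
Word 2: "escape"
Comparing from start:
  Pos 0: 'e' == 'e'
  Pos 1: 'n' != 's' (stop)
LCP = "e" (length 1)


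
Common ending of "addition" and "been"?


Word 1: "addition"
Word 2: "been"
Comparing from end:
  Pos -1: 'n' == 'n'
  Pos -2: 'o' != 'e' (stop)
LCS = "n" (length 1)


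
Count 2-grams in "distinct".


Word: "distinct" (length 8)
Number of 2-grams = length - 2 + 1 = 8 - 2 + 1
= 7


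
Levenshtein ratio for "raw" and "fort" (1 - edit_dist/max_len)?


Word 1: "raw" (length 3)
Word 2: "fort" (length 4)
One optimal edit sequence:
  1. insert 'f'  (+1)
  2. substitute 'r' -> 'o'  (+1)
  3. substitute 'a' -> 'r'  (+1)
  4. substitute 'w' -> 't'  (+1)
Edit distance = 4
Max length = max(3, 4) = 4
Similarity = 1 - 4/4
= 0.0000


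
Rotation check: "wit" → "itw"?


Word: "wit", Candidate: "itw"
Method: check if candidate is substring of word+word
"witwit" contains "itw"? Yes
Is rotation = Yes


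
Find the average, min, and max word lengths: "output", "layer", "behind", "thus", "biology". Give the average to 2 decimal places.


Lengths: "output"=6, "layer"=5, "behind"=6, "thus"=4, "biology"=7
Sum = 28, Count = 5
Average = 28/5 = 5.60
= avg=5.60, min=4, max=7


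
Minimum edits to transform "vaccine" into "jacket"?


Word 1: "vaccine" (length 7)
Word 2: "jacket" (length 6)
One optimal edit sequence (insert/delete/substitute each cost 1):
  1. substitute 'v' -> 'j'  (+1)
  2. keep 'a'
  3. delete 'c'  (+1)
  4. keep 'c'
  5. substitute 'i' -> 'k'  (+1)
  6. substitute 'n' -> 'e'  (+1)
  7. substitute 'e' -> 't'  (+1)
Total edit operations: 5
Edit distance = 5


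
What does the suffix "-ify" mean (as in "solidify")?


Suffix: -ify
As in: solidify -> solid + -ify
Meaning = to make


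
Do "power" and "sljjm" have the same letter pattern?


Pattern of "power": [0, 1, 2, 3, 4]
Pattern of "sljjm": [0, 1, 2, 2, 3]
Patterns do not match
Same pattern = No


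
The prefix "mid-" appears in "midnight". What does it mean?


Prefix: mid-
As in: midnight -> mid- + night
Meaning = middle


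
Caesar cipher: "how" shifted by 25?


Word: "how"
Shift: 25
Each letter → (letter + shift) mod 26:
  'h' (7) + 25 = 6 → 'g'
  'o' (14) + 25 = 13 → 'n'
  'w' (22) + 25 = 21 → 'v'
Result = "gnv"


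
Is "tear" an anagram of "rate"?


Word 1: "rate" → sorted: aert
Word 2: "tear" → sorted: aert
Same letters? aert == aert
Anagram = Yes


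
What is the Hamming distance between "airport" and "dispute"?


Comparing character by character (same length = 7):
  Pos 0: 'a' vs 'd' !=
  Pos 1: 'i' vs 'i' =
  Pos 2: 'r' vs 's' !=
  Pos 3: 'p' vs 'p' =
  Pos 4: 'o' vs 'u' !=
  Pos 5: 'r' vs 't' !=
  Pos 6: 't' vs 'e' !=
Hamming distance = 5


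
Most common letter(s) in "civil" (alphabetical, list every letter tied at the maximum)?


Word: "civil"
Letter counts:
  'c': 1
  'i': 2
  'l': 1
  'v': 1
Maximum count = 2
Most frequent = 'i' (2 times each)


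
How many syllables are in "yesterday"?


Word: "yesterday"
Syllable breakdown: yes-ter-day
Counting: 3 parts
= 3 syllables


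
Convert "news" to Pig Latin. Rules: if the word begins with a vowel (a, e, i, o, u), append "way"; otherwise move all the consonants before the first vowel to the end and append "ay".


Word: "news"
Starts with consonant(s) → move to end, add 'ay'
Consonant cluster: "n"
Pig Latin = "ewsnay"


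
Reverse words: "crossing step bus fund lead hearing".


Original: "crossing step bus fund lead hearing"
Words (1..n): crossing | step | bus | fund | lead | hearing
Reversed (n..1): hearing | lead | fund | bus | step | crossing
Result = "hearing lead fund bus step crossing"


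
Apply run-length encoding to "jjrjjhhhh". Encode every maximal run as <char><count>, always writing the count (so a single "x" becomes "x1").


String: "jjrjjhhhh"
Scanning for consecutive runs:
  'j' x 2
  'r' x 1
  'j' x 2
  'h' x 4
RLE = "j2r1j2h4"


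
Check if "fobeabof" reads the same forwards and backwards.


Word: "fobeabof"
Reversed: "fobaebof"
Forward == Backward? fobeabof != fobaebof
Palindrome = No


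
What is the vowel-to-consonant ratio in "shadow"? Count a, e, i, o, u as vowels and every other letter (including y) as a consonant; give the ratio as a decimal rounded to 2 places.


Word: "shadow"
Vowels (a,e,i,o,u): 2
Consonants: 4
Ratio = 2/4
= 0.50


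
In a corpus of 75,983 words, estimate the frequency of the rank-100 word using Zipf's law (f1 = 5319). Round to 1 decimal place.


Zipf's law: f(r) = f(1) / r
f(1) = 5319
f(100) = 5319 / 100
= 53.2 occurrences


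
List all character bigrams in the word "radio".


Word: "radio" (length 5)
Number of bigrams = 5 - 2 + 1 = 4
  Position 0: "ra"
  Position 1: "ad"
  Position 2: "di"
  Position 3: "io"
Bigrams = "ra", "ad", "di", "io"


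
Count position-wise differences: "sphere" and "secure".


Comparing character by character (same length = 6):
  Pos 0: 's' vs 's' =
  Pos 1: 'p' vs 'e' !=
  Pos 2: 'h' vs 'c' !=
  Pos 3: 'e' vs 'u' !=
  Pos 4: 'r' vs 'r' =
  Pos 5: 'e' vs 'e' =
Hamming distance = 3


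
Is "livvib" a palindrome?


Word: "livvib"
Reversed: "bivvil"
Forward == Backward? livvib != bivvil
Palindrome = No


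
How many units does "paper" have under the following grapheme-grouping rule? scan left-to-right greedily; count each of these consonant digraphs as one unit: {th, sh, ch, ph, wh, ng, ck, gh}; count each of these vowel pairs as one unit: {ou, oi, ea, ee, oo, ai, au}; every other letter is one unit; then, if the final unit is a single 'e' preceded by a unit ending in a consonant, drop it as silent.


Word: "paper" (5 letters)
Left-to-right scan:
  1. 'p' (letter)
  2. 'a' (letter)
  3. 'p' (letter)
  4. 'e' (letter)
  5. 'r' (letter)
Units from scan: 5
Sound units = 5 units


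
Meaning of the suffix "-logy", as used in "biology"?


Suffix: -logy
Example: biology = bio- + -logy
Meaning = study of


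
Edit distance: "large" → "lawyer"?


Word 1: "large" (length 5)
Word 2: "lawyer" (length 6)
One optimal edit sequence (insert/delete/substitute each cost 1):
  1. keep 'l'
  2. keep 'a'
  3. substitute 'r' -> 'w'  (+1)
  4. substitute 'g' -> 'y'  (+1)
  5. keep 'e'
  6. insert 'r'  (+1)
Total edit operations: 3
Edit distance = 3


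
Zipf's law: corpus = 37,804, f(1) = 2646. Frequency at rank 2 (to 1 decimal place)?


Zipf's law: f(r) = f(1) / r
f(1) = 2646
f(2) = 2646 / 2
= 1323.0 occurrences


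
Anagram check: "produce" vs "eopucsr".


Word 1: "produce" → sorted: cdeopru
Word 2: "eopucsr" → sorted: ceoprsu
Same letters? cdeopru != ceoprsu
Anagram = No


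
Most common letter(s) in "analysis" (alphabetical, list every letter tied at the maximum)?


Word: "analysis"
Letter counts:
  'a': 2
  'i': 1
  'l': 1
  'n': 1
  's': 2
  'y': 1
Maximum count = 2
Most frequent = 'a', 's' (2 times each)


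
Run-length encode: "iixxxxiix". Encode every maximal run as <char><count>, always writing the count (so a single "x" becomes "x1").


String: "iixxxxiix"
Scanning for consecutive runs:
  'i' x 2
  'x' x 4
  'i' x 2
  'x' x 1
RLE = "i2x4i2x1"


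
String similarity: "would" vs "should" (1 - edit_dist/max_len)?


Word 1: "would" (length 5)
Word 2: "should" (length 6)
One optimal edit sequence:
  1. insert 's'  (+1)
  2. substitute 'w' -> 'h'  (+1)
  3. keep 'o'
  4. keep 'u'
  5. keep 'l'
  6. keep 'd'
Edit distance = 2
Max length = max(5, 6) = 6
Similarity = 1 - 2/6
= 0.6667


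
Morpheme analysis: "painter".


Word: "painter"
Morphemes: paint | -er
Each morpheme carries meaning
= 2 morphemes


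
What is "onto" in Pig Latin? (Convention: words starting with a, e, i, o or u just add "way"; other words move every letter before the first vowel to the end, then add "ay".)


Word: "onto"
Starts with vowel → add 'way'
Pig Latin = "ontoway"


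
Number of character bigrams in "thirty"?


Word: "thirty" (length 6)
Number of 2-grams = length - 2 + 1 = 6 - 2 + 1
= 5


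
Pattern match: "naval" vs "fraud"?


Pattern of "naval": [0, 1, 2, 1, 3]
Pattern of "fraud": [0, 1, 2, 3, 4]
Patterns do not match
Same pattern = No


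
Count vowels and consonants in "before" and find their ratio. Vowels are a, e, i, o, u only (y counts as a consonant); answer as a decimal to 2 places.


Word: "before"
Vowels (a,e,i,o,u): 3
Consonants: 3
Ratio = 3/3
= 1.00


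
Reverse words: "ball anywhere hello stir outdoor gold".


Original: "ball anywhere hello stir outdoor gold"
Words (1..n): ball | anywhere | hello | stir | outdoor | gold
Reversed (n..1): gold | outdoor | stir | hello | anywhere | ball
Result = "gold outdoor stir hello anywhere ball"


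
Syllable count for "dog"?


Word: "dog"
Syllable breakdown: dog
Counting: 1 part
= 1 syllable


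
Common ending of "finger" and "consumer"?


Word 1: "finger"
Word 2: "consumer"
Comparing from end:
  Pos -1: 'r' == 'r'
  Pos -2: 'e' == 'e'
  Pos -3: 'g' != 'm' (stop)
LCS = "er" (length 2)


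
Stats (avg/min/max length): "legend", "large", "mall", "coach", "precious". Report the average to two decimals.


Lengths: "legend"=6, "large"=5, "mall"=4, "coach"=5, "precious"=8
Sum = 28, Count = 5
Average = 28/5 = 5.60
= avg=5.60, min=4, max=8


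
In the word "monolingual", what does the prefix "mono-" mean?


Prefix: mono-
Example: monolingual = mono- + lingual
Meaning = one


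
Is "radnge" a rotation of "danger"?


Word: "danger", Candidate: "radnge"
Method: check if candidate is substring of word+word
"dangerdanger" contains "radnge"? No
Is rotation = No


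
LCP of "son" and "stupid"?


Word 1: "son"
Word 2: "stupid"
Comparing from start:
  Pos 0: 's' == 's'
  Pos 1: 'o' != 't' (stop)
LCP = "s" (length 1)


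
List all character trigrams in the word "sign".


Word: "sign" (length 4)
Number of trigrams = 4 - 3 + 1 = 2
  Position 0: "sig"
  Position 1: "ign"
Trigrams = "sig", "ign"


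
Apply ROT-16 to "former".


Word: "former"
Shift: 16
Each letter → (letter + shift) mod 26:
  'f' (5) + 16 = 21 → 'v'
  'o' (14) + 16 = 4 → 'e'
  'r' (17) + 16 = 7 → 'h'
  'm' (12) + 16 = 2 → 'c'
  'e' (4) + 16 = 20 → 'u'
  'r' (17) + 16 = 7 → 'h'
Result = "vehcuh"


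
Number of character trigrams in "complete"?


Word: "complete" (length 8)
Number of 3-grams = length - 3 + 1 = 8 - 3 + 1
= 6


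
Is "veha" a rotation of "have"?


Word: "have", Candidate: "veha"
Method: check if candidate is substring of word+word
"havehave" contains "veha"? Yes
Is rotation = Yes


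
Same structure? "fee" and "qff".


Pattern of "fee": [0, 1, 1]
Pattern of "qff": [0, 1, 1]
Patterns match
Same pattern = Yes


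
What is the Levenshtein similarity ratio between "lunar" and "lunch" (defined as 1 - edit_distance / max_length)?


Word 1: "lunar" (length 5)
Word 2: "lunch" (length 5)
One optimal edit sequence:
  1. keep 'l'
  2. keep 'u'
  3. keep 'n'
  4. substitute 'a' -> 'c'  (+1)
  5. substitute 'r' -> 'h'  (+1)
Edit distance = 2
Max length = max(5, 5) = 5
Similarity = 1 - 2/5
= 0.6000


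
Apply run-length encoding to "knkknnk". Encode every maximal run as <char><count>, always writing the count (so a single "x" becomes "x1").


String: "knkknnk"
Scanning for consecutive runs:
  'k' x 1
  'n' x 1
  'k' x 2
  'n' x 2
  'k' x 1
RLE = "k1n1k2n2k1"


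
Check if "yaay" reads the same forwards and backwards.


Word: "yaay"
Reversed: "yaay"
Forward == Backward? yaay == yaay
Palindrome = Yes


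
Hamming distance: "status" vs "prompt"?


Comparing character by character (same length = 6):
  Pos 0: 's' vs 'p' !=
  Pos 1: 't' vs 'r' !=
  Pos 2: 'a' vs 'o' !=
  Pos 3: 't' vs 'm' !=
  Pos 4: 'u' vs 'p' !=
  Pos 5: 's' vs 't' !=
Hamming distance = 6


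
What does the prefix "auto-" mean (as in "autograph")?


Prefix: auto-
Example: autograph (auto- + graph)
Meaning = self


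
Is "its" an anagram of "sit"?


Word 1: "sit" → sorted: ist
Word 2: "its" → sorted: ist
Same letters? ist == ist
Anagram = Yes


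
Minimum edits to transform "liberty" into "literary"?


Word 1: "liberty" (length 7)
Word 2: "literary" (length 8)
One optimal edit sequence (insert/delete/substitute each cost 1):
  1. keep 'l'
  2. keep 'i'
  3. substitute 'b' -> 't'  (+1)
  4. keep 'e'
  5. keep 'r'
  6. insert 'a'  (+1)
  7. substitute 't' -> 'r'  (+1)
  8. keep 'y'
Total edit operations: 3
Edit distance = 3


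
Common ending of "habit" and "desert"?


Word 1: "habit"
Word 2: "desert"
Comparing from end:
  Pos -1: 't' == 't'
  Pos -2: 'i' != 'r' (stop)
LCS = "t" (length 1)


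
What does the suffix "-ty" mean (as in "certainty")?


Suffix: -ty
As in: certainty -> certain + -ty
Meaning = quality of


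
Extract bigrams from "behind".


Word: "behind" (length 6)
Number of bigrams = 6 - 2 + 1 = 5
  Position 0: "be"
  Position 1: "eh"
  Position 2: "hi"
  Position 3: "in"
  Position 4: "nd"
Bigrams = "be", "eh", "hi", "in", "nd"


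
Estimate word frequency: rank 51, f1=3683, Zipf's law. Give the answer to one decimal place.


Zipf's law: f(r) = f(1) / r
f(1) = 3683
f(51) = 3683 / 51
= 72.2 occurrences


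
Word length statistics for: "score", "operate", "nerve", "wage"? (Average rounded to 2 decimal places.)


Lengths: "score"=5, "operate"=7, "nerve"=5, "wage"=4
Sum = 21, Count = 4
Average = 21/4 = 5.25
= avg=5.25, min=4, max=7


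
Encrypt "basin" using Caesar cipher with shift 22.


Word: "basin"
Shift: 22
Each letter → (letter + shift) mod 26:
  'b' (1) + 22 = 23 → 'x'
  'a' (0) + 22 = 22 → 'w'
  's' (18) + 22 = 14 → 'o'
  'i' (8) + 22 = 4 → 'e'
  'n' (13) + 22 = 9 → 'j'
Result = "xwoej"


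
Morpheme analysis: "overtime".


Word: "overtime"
Morphemes: over- + time
Each morpheme carries meaning
= 2 morphemes


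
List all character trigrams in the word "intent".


Word: "intent" (length 6)
Number of trigrams = 6 - 3 + 1 = 4
  Position 0: "int"
  Position 1: "nte"
  Position 2: "ten"
  Position 3: "ent"
Trigrams = "int", "nte", "ten", "ent"


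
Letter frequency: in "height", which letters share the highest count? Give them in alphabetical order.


Word: "height"
Letter counts:
  'e': 1
  'g': 1
  'h': 2
  'i': 1
  't': 1
Maximum count = 2
Most frequent = 'h' (2 times each)


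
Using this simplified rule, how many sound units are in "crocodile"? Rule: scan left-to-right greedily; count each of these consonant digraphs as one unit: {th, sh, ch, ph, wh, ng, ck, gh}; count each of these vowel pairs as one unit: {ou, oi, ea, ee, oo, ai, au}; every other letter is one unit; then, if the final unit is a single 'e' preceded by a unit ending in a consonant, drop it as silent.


Word: "crocodile" (9 letters)
Left-to-right scan:
  1. 'c' (letter)
  2. 'r' (letter)
  3. 'o' (letter)
  4. 'c' (letter)
  5. 'o' (letter)
  6. 'd' (letter)
  7. 'i' (letter)
  8. 'l' (letter)
  9. 'e' (letter)
Units from scan: 9
Final unit is 'e' after a consonant -> drop as silent (-1)
Sound units = 8 units
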